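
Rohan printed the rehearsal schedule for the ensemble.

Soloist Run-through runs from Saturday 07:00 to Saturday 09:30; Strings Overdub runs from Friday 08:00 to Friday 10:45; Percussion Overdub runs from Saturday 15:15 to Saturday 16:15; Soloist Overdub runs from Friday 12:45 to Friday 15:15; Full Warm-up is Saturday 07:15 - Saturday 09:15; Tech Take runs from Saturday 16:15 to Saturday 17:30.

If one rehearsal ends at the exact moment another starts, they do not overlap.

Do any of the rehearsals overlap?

Yes

Sorted by start: Strings Overdub, Soloist Overdub, Soloist Run-through, Full Warm-up, Percussion Overdub, Tech Take.
Soloist Overdub starts after Strings Overdub ends; Strings Overdub is clear from here.
Soloist Run-through starts after Soloist Overdub ends; Soloist Overdub is clear from here.
Full Warm-up starts before Soloist Run-through ends → Soloist Run-through and Full Warm-up overlap.
That's a conflict, so the schedule is not conflict-free.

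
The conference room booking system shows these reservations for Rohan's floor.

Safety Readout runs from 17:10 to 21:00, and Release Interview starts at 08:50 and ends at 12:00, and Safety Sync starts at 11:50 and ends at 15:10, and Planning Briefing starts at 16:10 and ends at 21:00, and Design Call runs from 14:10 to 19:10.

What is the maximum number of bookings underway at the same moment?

Sort all start/end points and keep a running count:
08:50 start Release Interview → 1
11:50 start Safety Sync → 2
12:00 end Release Interview → 1
14:10 start Design Call → 2
15:10 end Safety Sync → 1
16:10 start Planning Briefing → 2
17:10 start Safety Readout → 3
19:10 end Design Call → 2
21:00 end Planning Briefing → 1
21:00 end Safety Readout → 0
Peak is 3, at 17:10 (Design Call, Planning Briefing, Safety Readout).

3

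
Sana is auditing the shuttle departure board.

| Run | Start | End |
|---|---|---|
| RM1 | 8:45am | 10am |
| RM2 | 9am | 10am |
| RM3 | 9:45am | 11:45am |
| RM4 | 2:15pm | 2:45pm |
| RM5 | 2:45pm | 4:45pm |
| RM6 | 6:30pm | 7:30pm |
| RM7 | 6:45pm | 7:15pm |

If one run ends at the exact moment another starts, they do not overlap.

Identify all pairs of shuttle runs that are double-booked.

RM1 & RM2, RM1 & RM3, RM2 & RM3, RM6 & RM7

Check each pair: they overlap iff neither finishes before the other starts.
Sorted by start: RM1, RM2, RM3, RM4, RM5, RM6, RM7.
RM2 starts before RM1 ends → RM1 and RM2 overlap.
RM3 starts before RM1 ends → RM1 and RM3 overlap.
RM4 starts after RM1 ends, so RM1 has no further overlaps.
RM3 starts before RM2 ends → RM2 and RM3 overlap.
RM4 starts after RM2 ends, so RM2 has no further overlaps.
RM4 starts after RM3 ends, so RM3 has no further overlaps.
RM5 starts exactly when RM4 ends (back-to-back, no overlap), so RM4 has no further overlaps.
RM6 starts after RM5 ends, so RM5 has no further overlaps.
RM7 starts before RM6 ends → RM6 and RM7 overlap.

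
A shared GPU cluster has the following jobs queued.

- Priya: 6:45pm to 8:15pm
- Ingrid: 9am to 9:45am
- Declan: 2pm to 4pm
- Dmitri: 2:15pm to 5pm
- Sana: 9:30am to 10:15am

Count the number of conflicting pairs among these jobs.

Sorted by start: Ingrid, Sana, Declan, Dmitri, Priya.
Sana starts before Ingrid ends → Ingrid and Sana overlap.
Declan starts after Ingrid ends, so nothing later overlaps Ingrid either.
Declan starts after Sana ends, so nothing later overlaps Sana either.
Dmitri starts before Declan ends → Declan and Dmitri overlap.
Priya starts after Declan ends.
Priya starts after Dmitri ends.
Overlapping pairs: Declan & Dmitri, Ingrid & Sana — 2 in total.

2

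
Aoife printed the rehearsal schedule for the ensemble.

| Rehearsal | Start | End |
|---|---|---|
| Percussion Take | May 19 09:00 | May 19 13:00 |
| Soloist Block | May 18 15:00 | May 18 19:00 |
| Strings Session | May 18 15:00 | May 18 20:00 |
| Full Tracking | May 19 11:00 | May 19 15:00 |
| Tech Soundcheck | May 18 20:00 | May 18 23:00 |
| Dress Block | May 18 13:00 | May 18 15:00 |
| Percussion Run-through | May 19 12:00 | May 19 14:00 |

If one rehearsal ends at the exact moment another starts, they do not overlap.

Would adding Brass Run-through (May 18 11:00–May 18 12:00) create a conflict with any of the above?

Dress Block: starts May 18 13:00 at or after Brass Run-through ends May 18 12:00 → clear.
Strings Session: starts May 18 15:00 at or after Brass Run-through ends May 18 12:00 → clear.
Soloist Block: starts May 18 15:00 at or after Brass Run-through ends May 18 12:00 → clear.
Tech Soundcheck: starts May 18 20:00 at or after Brass Run-through ends May 18 12:00 → clear.
Percussion Take: starts May 19 09:00 at or after Brass Run-through ends May 18 12:00 → clear.
Full Tracking: starts May 19 11:00 at or after Brass Run-through ends May 18 12:00 → clear.
Percussion Run-through: starts May 19 12:00 at or after Brass Run-through ends May 18 12:00 → clear.

No — it doesn't clash with anything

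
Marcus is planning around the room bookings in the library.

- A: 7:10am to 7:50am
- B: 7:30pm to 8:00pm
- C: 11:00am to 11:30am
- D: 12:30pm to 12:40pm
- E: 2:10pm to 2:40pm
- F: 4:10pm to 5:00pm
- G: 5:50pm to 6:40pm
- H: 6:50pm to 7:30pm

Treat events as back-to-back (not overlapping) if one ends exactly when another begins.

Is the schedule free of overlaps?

Yes

Sorted by start: A, C, D, E, F, G, H, B.
C starts after A ends, so A has no further overlaps.
D starts after C ends, so C has no further overlaps.
E starts after D ends, so D has no further overlaps.
F starts after E ends, so E has no further overlaps.
G starts after F ends, so F has no further overlaps.
H starts after G ends, so G has no further overlaps.
B starts exactly when H ends (back-to-back, no overlap).
Every pair is clear; the schedule has no overlaps.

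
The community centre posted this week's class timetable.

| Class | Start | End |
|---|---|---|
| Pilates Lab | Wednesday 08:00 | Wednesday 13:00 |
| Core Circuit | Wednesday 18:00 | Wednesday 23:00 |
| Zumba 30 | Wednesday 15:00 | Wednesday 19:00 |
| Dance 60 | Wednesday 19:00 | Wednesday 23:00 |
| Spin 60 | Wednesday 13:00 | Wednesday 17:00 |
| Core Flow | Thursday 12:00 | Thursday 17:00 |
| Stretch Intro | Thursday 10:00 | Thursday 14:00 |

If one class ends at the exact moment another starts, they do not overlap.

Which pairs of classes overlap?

Two intervals overlap when each starts before the other ends.
Sorted by start: Pilates Lab, Spin 60, Zumba 30, Core Circuit, Dance 60, Stretch Intro, Core Flow.
Spin 60 starts exactly when Pilates Lab ends (back-to-back, no overlap), so nothing later overlaps Pilates Lab either.
Zumba 30 starts before Spin 60 ends → Spin 60 and Zumba 30 overlap.
Core Circuit starts after Spin 60 ends, so nothing later overlaps Spin 60 either.
Core Circuit starts before Zumba 30 ends → Zumba 30 and Core Circuit overlap.
Dance 60 starts exactly when Zumba 30 ends (back-to-back, no overlap), so nothing later overlaps Zumba 30 either.
Dance 60 starts before Core Circuit ends → Core Circuit and Dance 60 overlap.
Stretch Intro starts after Core Circuit ends, so nothing later overlaps Core Circuit either.
Stretch Intro starts after Dance 60 ends, so nothing later overlaps Dance 60 either.
Core Flow starts before Stretch Intro ends → Stretch Intro and Core Flow overlap.

Core Circuit & Dance 60, Core Circuit & Zumba 30, Core Flow & Stretch Intro, Spin 60 & Zumba 30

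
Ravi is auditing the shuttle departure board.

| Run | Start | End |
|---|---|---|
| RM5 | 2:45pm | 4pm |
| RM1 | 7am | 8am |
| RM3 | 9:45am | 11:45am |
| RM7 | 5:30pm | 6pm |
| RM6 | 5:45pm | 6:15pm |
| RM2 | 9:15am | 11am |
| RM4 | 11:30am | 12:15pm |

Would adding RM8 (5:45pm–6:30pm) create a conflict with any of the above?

RM1: ends 8am at or before RM8 starts 5:45pm → clear.
RM2: ends 11am at or before RM8 starts 5:45pm → clear.
RM3: ends 11:45am at or before RM8 starts 5:45pm → clear.
RM4: ends 12:15pm at or before RM8 starts 5:45pm → clear.
RM5: ends 4pm at or before RM8 starts 5:45pm → clear.
RM7: starts 5:30pm before RM8 ends 6:30pm, and ends 6pm after RM8 starts 5:45pm → overlap.
RM6: starts 5:45pm before RM8 ends 6:30pm, and ends 6:15pm after RM8 starts 5:45pm → overlap.
RM8 overlaps RM6, RM7.

Yes — it overlaps RM6, RM7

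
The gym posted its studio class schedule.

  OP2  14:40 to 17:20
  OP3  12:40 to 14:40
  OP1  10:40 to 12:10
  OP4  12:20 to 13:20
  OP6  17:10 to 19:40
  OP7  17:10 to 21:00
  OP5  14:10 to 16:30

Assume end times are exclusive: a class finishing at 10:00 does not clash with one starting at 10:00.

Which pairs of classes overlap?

Check each pair: they overlap iff neither finishes before the other starts.
Sorted by start: OP1, OP4, OP3, OP5, OP2, OP6, OP7.
OP4 starts after OP1 ends, so OP1 has no further overlaps.
OP3 starts before OP4 ends → OP4 and OP3 overlap.
OP5 starts after OP4 ends, so OP4 has no further overlaps.
OP5 starts before OP3 ends → OP3 and OP5 overlap.
OP2 starts exactly when OP3 ends (back-to-back, no overlap), so OP3 has no further overlaps.
OP2 starts before OP5 ends → OP5 and OP2 overlap.
OP6 starts after OP5 ends, so OP5 has no further overlaps.
OP6 starts before OP2 ends → OP2 and OP6 overlap.
OP7 starts before OP2 ends → OP2 and OP7 overlap.
OP7 starts before OP6 ends → OP6 and OP7 overlap.

OP2 & OP5, OP2 & OP6, OP2 & OP7, OP3 & OP4, OP3 & OP5, OP6 & OP7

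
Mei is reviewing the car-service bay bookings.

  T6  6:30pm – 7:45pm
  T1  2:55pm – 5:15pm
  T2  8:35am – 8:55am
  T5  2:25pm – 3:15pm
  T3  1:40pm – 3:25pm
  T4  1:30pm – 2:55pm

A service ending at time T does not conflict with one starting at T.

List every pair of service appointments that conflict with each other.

Sorted by start: T2, T4, T3, T5, T1, T6.
T4 starts after T2 ends, so T2 has no further overlaps.
T3 starts before T4 ends → T4 and T3 overlap.
T5 starts before T4 ends → T4 and T5 overlap.
T1 starts exactly when T4 ends (back-to-back, no overlap), so T4 has no further overlaps.
T5 starts before T3 ends → T3 and T5 overlap.
T1 starts before T3 ends → T3 and T1 overlap.
T6 starts after T3 ends.
T1 starts before T5 ends → T5 and T1 overlap.
T6 starts after T5 ends.
T6 starts after T1 ends.

T1 & T3, T1 & T5, T3 & T4, T3 & T5, T4 & T5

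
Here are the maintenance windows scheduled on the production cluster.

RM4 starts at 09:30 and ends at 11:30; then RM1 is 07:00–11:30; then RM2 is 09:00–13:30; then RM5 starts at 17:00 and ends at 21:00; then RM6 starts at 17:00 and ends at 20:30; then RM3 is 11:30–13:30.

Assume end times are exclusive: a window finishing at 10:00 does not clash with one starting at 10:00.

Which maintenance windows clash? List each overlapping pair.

RM1 & RM2, RM1 & RM4, RM2 & RM3, RM2 & RM4, RM5 & RM6

Check each pair: they overlap iff neither finishes before the other starts.
Sorted by start: RM1, RM2, RM4, RM3, RM5, RM6.
RM2 starts before RM1 ends → RM1 and RM2 overlap.
RM4 starts before RM1 ends → RM1 and RM4 overlap.
RM3 starts exactly when RM1 ends (back-to-back, no overlap); RM1 is clear from here.
RM4 starts before RM2 ends → RM2 and RM4 overlap.
RM3 starts before RM2 ends → RM2 and RM3 overlap.
RM5 starts after RM2 ends; RM2 is clear from here.
RM3 starts exactly when RM4 ends (back-to-back, no overlap); RM4 is clear from here.
RM5 starts after RM3 ends; RM3 is clear from here.
RM6 starts before RM5 ends → RM5 and RM6 overlap.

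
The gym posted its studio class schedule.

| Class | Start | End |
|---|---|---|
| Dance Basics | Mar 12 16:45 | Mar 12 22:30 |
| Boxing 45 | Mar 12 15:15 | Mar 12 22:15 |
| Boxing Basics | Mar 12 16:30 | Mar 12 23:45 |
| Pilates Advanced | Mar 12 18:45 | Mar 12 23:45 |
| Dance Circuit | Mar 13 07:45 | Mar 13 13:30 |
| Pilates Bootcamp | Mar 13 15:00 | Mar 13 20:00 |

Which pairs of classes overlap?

Two intervals overlap when each starts before the other ends.
Sorted by start: Boxing 45, Boxing Basics, Dance Basics, Pilates Advanced, Dance Circuit, Pilates Bootcamp.
Boxing Basics starts before Boxing 45 ends → Boxing 45 and Boxing Basics overlap.
Dance Basics starts before Boxing 45 ends → Boxing 45 and Dance Basics overlap.
Pilates Advanced starts before Boxing 45 ends → Boxing 45 and Pilates Advanced overlap.
Dance Circuit starts after Boxing 45 ends — done with Boxing 45.
Dance Basics starts before Boxing Basics ends → Boxing Basics and Dance Basics overlap.
Pilates Advanced starts before Boxing Basics ends → Boxing Basics and Pilates Advanced overlap.
Dance Circuit starts after Boxing Basics ends — done with Boxing Basics.
Pilates Advanced starts before Dance Basics ends → Dance Basics and Pilates Advanced overlap.
Dance Circuit starts after Dance Basics ends — done with Dance Basics.
Dance Circuit starts after Pilates Advanced ends — done with Pilates Advanced.
Pilates Bootcamp starts after Dance Circuit ends.

Boxing 45 & Boxing Basics, Boxing 45 & Dance Basics, Boxing 45 & Pilates Advanced, Boxing Basics & Dance Basics, Boxing Basics & Pilates Advanced, Dance Basics & Pilates Advanced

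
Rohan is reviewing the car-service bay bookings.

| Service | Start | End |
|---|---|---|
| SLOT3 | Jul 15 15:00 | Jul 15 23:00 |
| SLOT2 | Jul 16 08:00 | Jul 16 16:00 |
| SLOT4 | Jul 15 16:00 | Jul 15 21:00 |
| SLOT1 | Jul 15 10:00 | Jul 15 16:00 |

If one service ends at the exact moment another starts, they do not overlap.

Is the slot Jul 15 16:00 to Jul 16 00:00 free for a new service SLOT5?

No — it overlaps SLOT3, SLOT4

SLOT1: ends Jul 15 16:00 at or before SLOT5 starts Jul 15 16:00 → clear.
SLOT3: starts Jul 15 15:00 before SLOT5 ends Jul 16 00:00, and ends Jul 15 23:00 after SLOT5 starts Jul 15 16:00 → overlap.
SLOT4: starts Jul 15 16:00 before SLOT5 ends Jul 16 00:00, and ends Jul 15 21:00 after SLOT5 starts Jul 15 16:00 → overlap.
SLOT2: starts Jul 16 08:00 at or after SLOT5 ends Jul 16 00:00 → clear.
SLOT5 overlaps SLOT3, SLOT4.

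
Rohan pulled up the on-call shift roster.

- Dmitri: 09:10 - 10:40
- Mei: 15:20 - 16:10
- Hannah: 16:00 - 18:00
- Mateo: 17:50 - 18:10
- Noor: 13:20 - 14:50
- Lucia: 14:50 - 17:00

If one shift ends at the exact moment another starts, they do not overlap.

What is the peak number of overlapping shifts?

3

Walk through starts and ends in time order (an end at T is processed before a start at T):
09:10 start Dmitri → 1
10:40 end Dmitri → 0
13:20 start Noor → 1
14:50 end Noor → 0
14:50 start Lucia → 1
15:20 start Mei → 2
16:00 start Hannah → 3
16:10 end Mei → 2
17:00 end Lucia → 1
17:50 start Mateo → 2
18:00 end Hannah → 1
18:10 end Mateo → 0
Peak is 3, at 16:00 (Hannah, Lucia, Mei).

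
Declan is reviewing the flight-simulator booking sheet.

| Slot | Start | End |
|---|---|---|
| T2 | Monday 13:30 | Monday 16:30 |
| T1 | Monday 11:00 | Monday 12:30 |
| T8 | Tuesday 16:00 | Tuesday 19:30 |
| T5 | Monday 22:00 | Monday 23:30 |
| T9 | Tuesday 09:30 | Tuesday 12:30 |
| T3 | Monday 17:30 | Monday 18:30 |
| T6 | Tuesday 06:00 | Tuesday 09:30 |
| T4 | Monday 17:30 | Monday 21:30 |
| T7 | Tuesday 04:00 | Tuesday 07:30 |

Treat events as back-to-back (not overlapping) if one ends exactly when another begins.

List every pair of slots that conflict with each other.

T3 & T4, T6 & T7

Sorted by start: T1, T2, T3, T4, T5, T7, T6, T9, T8.
T2 starts after T1 ends, so T1 has no further overlaps.
T3 starts after T2 ends, so T2 has no further overlaps.
T4 starts before T3 ends → T3 and T4 overlap.
T5 starts after T3 ends, so T3 has no further overlaps.
T5 starts after T4 ends, so T4 has no further overlaps.
T7 starts after T5 ends, so T5 has no further overlaps.
T6 starts before T7 ends → T7 and T6 overlap.
T9 starts after T7 ends, so T7 has no further overlaps.
T9 starts exactly when T6 ends (back-to-back, no overlap), so T6 has no further overlaps.
T8 starts after T9 ends.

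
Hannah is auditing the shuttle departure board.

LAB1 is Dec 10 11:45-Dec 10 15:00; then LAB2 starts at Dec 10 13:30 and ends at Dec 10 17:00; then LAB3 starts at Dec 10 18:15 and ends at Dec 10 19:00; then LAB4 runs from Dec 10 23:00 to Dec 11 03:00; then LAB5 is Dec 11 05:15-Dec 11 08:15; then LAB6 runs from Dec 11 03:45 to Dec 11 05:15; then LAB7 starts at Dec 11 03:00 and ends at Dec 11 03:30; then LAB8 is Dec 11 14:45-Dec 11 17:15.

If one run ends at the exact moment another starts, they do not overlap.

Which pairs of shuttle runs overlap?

Sorted by start: LAB1, LAB2, LAB3, LAB4, LAB7, LAB6, LAB5, LAB8.
LAB2 starts before LAB1 ends → LAB1 and LAB2 overlap.
LAB3 starts after LAB1 ends, so LAB1 has no further overlaps.
LAB3 starts after LAB2 ends, so LAB2 has no further overlaps.
LAB4 starts after LAB3 ends, so LAB3 has no further overlaps.
LAB7 starts exactly when LAB4 ends (back-to-back, no overlap), so LAB4 has no further overlaps.
LAB6 starts after LAB7 ends, so LAB7 has no further overlaps.
LAB5 starts exactly when LAB6 ends (back-to-back, no overlap), so LAB6 has no further overlaps.
LAB8 starts after LAB5 ends.

LAB1 & LAB2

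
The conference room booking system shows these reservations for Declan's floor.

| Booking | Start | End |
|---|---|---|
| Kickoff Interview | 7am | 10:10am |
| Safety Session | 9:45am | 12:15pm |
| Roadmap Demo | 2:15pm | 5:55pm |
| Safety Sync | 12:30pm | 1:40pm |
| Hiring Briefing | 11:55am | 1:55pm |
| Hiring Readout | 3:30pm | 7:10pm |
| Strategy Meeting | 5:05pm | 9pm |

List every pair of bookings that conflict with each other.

Sorted by start: Kickoff Interview, Safety Session, Hiring Briefing, Safety Sync, Roadmap Demo, Hiring Readout, Strategy Meeting.
Safety Session starts before Kickoff Interview ends → Kickoff Interview and Safety Session overlap.
Hiring Briefing starts after Kickoff Interview ends, so nothing later overlaps Kickoff Interview either.
Hiring Briefing starts before Safety Session ends → Safety Session and Hiring Briefing overlap.
Safety Sync starts after Safety Session ends, so nothing later overlaps Safety Session either.
Safety Sync starts before Hiring Briefing ends → Hiring Briefing and Safety Sync overlap.
Roadmap Demo starts after Hiring Briefing ends, so nothing later overlaps Hiring Briefing either.
Roadmap Demo starts after Safety Sync ends, so nothing later overlaps Safety Sync either.
Hiring Readout starts before Roadmap Demo ends → Roadmap Demo and Hiring Readout overlap.
Strategy Meeting starts before Roadmap Demo ends → Roadmap Demo and Strategy Meeting overlap.
Strategy Meeting starts before Hiring Readout ends → Hiring Readout and Strategy Meeting overlap.

Hiring Briefing & Safety Session, Hiring Briefing & Safety Sync, Hiring Readout & Roadmap Demo, Hiring Readout & Strategy Meeting, Kickoff Interview & Safety Session, Roadmap Demo & Strategy Meeting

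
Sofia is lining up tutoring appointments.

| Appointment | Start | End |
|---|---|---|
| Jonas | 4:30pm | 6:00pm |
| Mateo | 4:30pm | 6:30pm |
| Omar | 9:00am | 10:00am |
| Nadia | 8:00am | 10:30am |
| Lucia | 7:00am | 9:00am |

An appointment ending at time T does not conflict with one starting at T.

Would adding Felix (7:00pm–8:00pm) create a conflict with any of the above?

No — it doesn't clash with anything

Lucia: ends 9:00am at or before Felix starts 7:00pm → clear.
Nadia: ends 10:30am at or before Felix starts 7:00pm → clear.
Omar: ends 10:00am at or before Felix starts 7:00pm → clear.
Jonas: ends 6:00pm at or before Felix starts 7:00pm → clear.
Mateo: ends 6:30pm at or before Felix starts 7:00pm → clear.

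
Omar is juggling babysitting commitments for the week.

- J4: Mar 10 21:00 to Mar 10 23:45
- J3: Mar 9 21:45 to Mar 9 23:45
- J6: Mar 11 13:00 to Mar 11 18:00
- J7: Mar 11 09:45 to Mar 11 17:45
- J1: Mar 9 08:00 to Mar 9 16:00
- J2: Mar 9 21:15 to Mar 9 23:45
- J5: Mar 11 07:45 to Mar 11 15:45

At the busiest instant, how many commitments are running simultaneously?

Sort all start/end points and keep a running count:
Mar 9 08:00 start J1 → 1
Mar 9 16:00 end J1 → 0
Mar 9 21:15 start J2 → 1
Mar 9 21:45 start J3 → 2
Mar 9 23:45 end J2 → 1
Mar 9 23:45 end J3 → 0
Mar 10 21:00 start J4 → 1
Mar 10 23:45 end J4 → 0
Mar 11 07:45 start J5 → 1
Mar 11 09:45 start J7 → 2
Mar 11 13:00 start J6 → 3
Mar 11 15:45 end J5 → 2
Mar 11 17:45 end J7 → 1
Mar 11 18:00 end J6 → 0
Peak is 3, at Mar 11 13:00 (J5, J6, J7).

3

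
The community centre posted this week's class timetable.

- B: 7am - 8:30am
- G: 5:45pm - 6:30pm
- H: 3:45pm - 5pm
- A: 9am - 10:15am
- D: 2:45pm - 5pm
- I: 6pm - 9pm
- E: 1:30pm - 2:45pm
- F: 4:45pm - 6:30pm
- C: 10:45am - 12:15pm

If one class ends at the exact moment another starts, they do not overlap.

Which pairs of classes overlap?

Sorted by start: B, A, C, E, D, H, F, G, I.
A starts after B ends — done with B.
C starts after A ends — done with A.
E starts after C ends — done with C.
D starts exactly when E ends (back-to-back, no overlap) — done with E.
H starts before D ends → D and H overlap.
F starts before D ends → D and F overlap.
G starts after D ends — done with D.
F starts before H ends → H and F overlap.
G starts after H ends — done with H.
G starts before F ends → F and G overlap.
I starts before F ends → F and I overlap.
I starts before G ends → G and I overlap.

D & F, D & H, F & G, F & H, F & I, G & I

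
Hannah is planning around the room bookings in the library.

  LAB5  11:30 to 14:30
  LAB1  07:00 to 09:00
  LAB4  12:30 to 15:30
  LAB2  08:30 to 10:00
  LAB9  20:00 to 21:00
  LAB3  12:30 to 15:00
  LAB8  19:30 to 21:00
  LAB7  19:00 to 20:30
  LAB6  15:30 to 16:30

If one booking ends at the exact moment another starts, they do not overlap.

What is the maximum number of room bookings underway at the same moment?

3

Sweep the timeline, counting +1 at each start and −1 at each end (ends before starts at a tie):
07:00 start LAB1 → 1
08:30 start LAB2 → 2
09:00 end LAB1 → 1
10:00 end LAB2 → 0
11:30 start LAB5 → 1
12:30 start LAB3 → 2
12:30 start LAB4 → 3
14:30 end LAB5 → 2
15:00 end LAB3 → 1
15:30 end LAB4 → 0
15:30 start LAB6 → 1
16:30 end LAB6 → 0
19:00 start LAB7 → 1
19:30 start LAB8 → 2
20:00 start LAB9 → 3
20:30 end LAB7 → 2
21:00 end LAB8 → 1
21:00 end LAB9 → 0
Peak is 3, at 12:30 (LAB3, LAB4, LAB5).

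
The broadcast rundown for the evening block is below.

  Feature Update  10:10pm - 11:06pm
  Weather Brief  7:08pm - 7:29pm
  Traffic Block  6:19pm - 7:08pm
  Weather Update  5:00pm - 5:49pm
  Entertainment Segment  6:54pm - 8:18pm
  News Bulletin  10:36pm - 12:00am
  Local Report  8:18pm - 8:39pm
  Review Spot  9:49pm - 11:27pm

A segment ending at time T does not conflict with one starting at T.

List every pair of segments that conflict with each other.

Sorted by start: Weather Update, Traffic Block, Entertainment Segment, Weather Brief, Local Report, Review Spot, Feature Update, News Bulletin.
Traffic Block starts after Weather Update ends, so nothing later overlaps Weather Update either.
Entertainment Segment starts before Traffic Block ends → Traffic Block and Entertainment Segment overlap.
Weather Brief starts exactly when Traffic Block ends (back-to-back, no overlap), so nothing later overlaps Traffic Block either.
Weather Brief starts before Entertainment Segment ends → Entertainment Segment and Weather Brief overlap.
Local Report starts exactly when Entertainment Segment ends (back-to-back, no overlap), so nothing later overlaps Entertainment Segment either.
Local Report starts after Weather Brief ends, so nothing later overlaps Weather Brief either.
Review Spot starts after Local Report ends, so nothing later overlaps Local Report either.
Feature Update starts before Review Spot ends → Review Spot and Feature Update overlap.
News Bulletin starts before Review Spot ends → Review Spot and News Bulletin overlap.
News Bulletin starts before Feature Update ends → Feature Update and News Bulletin overlap.

Entertainment Segment & Traffic Block, Entertainment Segment & Weather Brief, Feature Update & News Bulletin, Feature Update & Review Spot, News Bulletin & Review Spot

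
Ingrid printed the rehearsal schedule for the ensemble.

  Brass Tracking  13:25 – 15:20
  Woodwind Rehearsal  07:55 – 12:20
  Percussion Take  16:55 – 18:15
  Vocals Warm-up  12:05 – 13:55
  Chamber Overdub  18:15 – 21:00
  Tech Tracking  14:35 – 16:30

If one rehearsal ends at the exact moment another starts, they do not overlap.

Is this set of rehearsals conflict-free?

Sorted by start: Woodwind Rehearsal, Vocals Warm-up, Brass Tracking, Tech Tracking, Percussion Take, Chamber Overdub.
Vocals Warm-up starts before Woodwind Rehearsal ends → Woodwind Rehearsal and Vocals Warm-up overlap.
That's a conflict, so the schedule is not conflict-free.

No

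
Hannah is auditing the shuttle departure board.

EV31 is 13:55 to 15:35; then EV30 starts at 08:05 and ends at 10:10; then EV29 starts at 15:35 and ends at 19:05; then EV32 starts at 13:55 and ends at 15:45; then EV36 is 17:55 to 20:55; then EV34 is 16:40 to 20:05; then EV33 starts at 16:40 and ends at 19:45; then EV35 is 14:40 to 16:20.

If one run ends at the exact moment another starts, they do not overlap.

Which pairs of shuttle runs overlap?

EV29 & EV32, EV29 & EV33, EV29 & EV34, EV29 & EV35, EV29 & EV36, EV31 & EV32, EV31 & EV35, EV32 & EV35, EV33 & EV34, EV33 & EV36, EV34 & EV36

Check each pair: they overlap iff neither finishes before the other starts.
Sorted by start: EV30, EV31, EV32, EV35, EV29, EV33, EV34, EV36.
EV31 starts after EV30 ends, so EV30 has no further overlaps.
EV32 starts before EV31 ends → EV31 and EV32 overlap.
EV35 starts before EV31 ends → EV31 and EV35 overlap.
EV29 starts exactly when EV31 ends (back-to-back, no overlap), so EV31 has no further overlaps.
EV35 starts before EV32 ends → EV32 and EV35 overlap.
EV29 starts before EV32 ends → EV32 and EV29 overlap.
EV33 starts after EV32 ends, so EV32 has no further overlaps.
EV29 starts before EV35 ends → EV35 and EV29 overlap.
EV33 starts after EV35 ends, so EV35 has no further overlaps.
EV33 starts before EV29 ends → EV29 and EV33 overlap.
EV34 starts before EV29 ends → EV29 and EV34 overlap.
EV36 starts before EV29 ends → EV29 and EV36 overlap.
EV34 starts before EV33 ends → EV33 and EV34 overlap.
EV36 starts before EV33 ends → EV33 and EV36 overlap.
EV36 starts before EV34 ends → EV34 and EV36 overlap.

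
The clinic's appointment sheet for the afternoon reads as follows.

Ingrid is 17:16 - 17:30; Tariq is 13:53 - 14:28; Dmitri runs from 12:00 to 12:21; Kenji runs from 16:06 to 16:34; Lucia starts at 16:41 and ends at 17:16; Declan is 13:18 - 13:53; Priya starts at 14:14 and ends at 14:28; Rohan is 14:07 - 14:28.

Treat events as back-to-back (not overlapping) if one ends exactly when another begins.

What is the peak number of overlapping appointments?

3

Sweep the timeline, counting +1 at each start and −1 at each end (ends before starts at a tie):
12:00 start Dmitri → 1
12:21 end Dmitri → 0
13:18 start Declan → 1
13:53 end Declan → 0
13:53 start Tariq → 1
14:07 start Rohan → 2
14:14 start Priya → 3
14:28 end Priya → 2
14:28 end Rohan → 1
14:28 end Tariq → 0
16:06 start Kenji → 1
16:34 end Kenji → 0
16:41 start Lucia → 1
17:16 end Lucia → 0
17:16 start Ingrid → 1
17:30 end Ingrid → 0
Peak is 3, at 14:14 (Priya, Rohan, Tariq).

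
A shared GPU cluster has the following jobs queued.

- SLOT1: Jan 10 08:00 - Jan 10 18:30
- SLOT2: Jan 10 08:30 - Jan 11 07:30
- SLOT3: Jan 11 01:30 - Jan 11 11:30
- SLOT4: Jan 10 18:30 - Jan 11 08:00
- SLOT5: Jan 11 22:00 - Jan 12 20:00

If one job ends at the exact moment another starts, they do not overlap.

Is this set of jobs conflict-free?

No

Sorted by start: SLOT1, SLOT2, SLOT4, SLOT3, SLOT5.
SLOT2 starts before SLOT1 ends → SLOT1 and SLOT2 overlap.
That's a conflict, so the schedule is not conflict-free.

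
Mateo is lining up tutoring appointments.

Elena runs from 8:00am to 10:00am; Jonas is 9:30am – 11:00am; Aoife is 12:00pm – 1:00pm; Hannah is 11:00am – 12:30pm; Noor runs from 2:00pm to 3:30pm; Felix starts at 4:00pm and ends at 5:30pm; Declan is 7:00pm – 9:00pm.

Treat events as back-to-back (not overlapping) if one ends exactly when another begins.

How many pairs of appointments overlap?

2

Sorted by start: Elena, Jonas, Hannah, Aoife, Noor, Felix, Declan.
Jonas starts before Elena ends → Elena and Jonas overlap.
Hannah starts after Elena ends — done with Elena.
Hannah starts exactly when Jonas ends (back-to-back, no overlap) — done with Jonas.
Aoife starts before Hannah ends → Hannah and Aoife overlap.
Noor starts after Hannah ends — done with Hannah.
Noor starts after Aoife ends — done with Aoife.
Felix starts after Noor ends — done with Noor.
Declan starts after Felix ends.
Overlapping pairs: Aoife & Hannah, Elena & Jonas — 2 in total.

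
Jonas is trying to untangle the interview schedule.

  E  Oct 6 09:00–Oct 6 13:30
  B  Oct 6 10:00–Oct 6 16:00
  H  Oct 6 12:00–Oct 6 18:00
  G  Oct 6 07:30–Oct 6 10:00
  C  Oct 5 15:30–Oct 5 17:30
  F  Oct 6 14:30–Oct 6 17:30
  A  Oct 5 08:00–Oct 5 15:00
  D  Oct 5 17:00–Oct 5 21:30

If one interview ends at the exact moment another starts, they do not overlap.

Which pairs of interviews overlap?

B & E, B & F, B & H, C & D, E & G, E & H, F & H

Sorted by start: A, C, D, G, E, B, H, F.
C starts after A ends, so nothing later overlaps A either.
D starts before C ends → C and D overlap.
G starts after C ends, so nothing later overlaps C either.
G starts after D ends, so nothing later overlaps D either.
E starts before G ends → G and E overlap.
B starts exactly when G ends (back-to-back, no overlap), so nothing later overlaps G either.
B starts before E ends → E and B overlap.
H starts before E ends → E and H overlap.
F starts after E ends.
H starts before B ends → B and H overlap.
F starts before B ends → B and F overlap.
F starts before H ends → H and F overlap.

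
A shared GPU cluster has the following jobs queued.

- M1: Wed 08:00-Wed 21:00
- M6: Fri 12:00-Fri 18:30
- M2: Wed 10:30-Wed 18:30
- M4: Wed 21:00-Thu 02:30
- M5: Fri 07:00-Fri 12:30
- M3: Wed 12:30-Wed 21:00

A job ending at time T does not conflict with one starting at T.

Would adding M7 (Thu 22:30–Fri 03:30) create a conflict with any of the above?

No — it doesn't clash with anything

M1: ends Wed 21:00 at or before M7 starts Thu 22:30 → clear.
M2: ends Wed 18:30 at or before M7 starts Thu 22:30 → clear.
M3: ends Wed 21:00 at or before M7 starts Thu 22:30 → clear.
M4: ends Thu 02:30 at or before M7 starts Thu 22:30 → clear.
M5: starts Fri 07:00 at or after M7 ends Fri 03:30 → clear.
M6: starts Fri 12:00 at or after M7 ends Fri 03:30 → clear.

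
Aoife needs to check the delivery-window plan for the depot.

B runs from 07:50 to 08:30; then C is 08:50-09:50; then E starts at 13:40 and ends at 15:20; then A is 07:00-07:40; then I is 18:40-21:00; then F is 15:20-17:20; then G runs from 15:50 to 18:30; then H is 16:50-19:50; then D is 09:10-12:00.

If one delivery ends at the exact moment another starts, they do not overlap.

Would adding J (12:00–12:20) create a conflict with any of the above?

A: ends 07:40 at or before J starts 12:00 → clear.
B: ends 08:30 at or before J starts 12:00 → clear.
C: ends 09:50 at or before J starts 12:00 → clear.
D: ends 12:00 at or before J starts 12:00 → clear.
E: starts 13:40 at or after J ends 12:20 → clear.
F: starts 15:20 at or after J ends 12:20 → clear.
G: starts 15:50 at or after J ends 12:20 → clear.
H: starts 16:50 at or after J ends 12:20 → clear.
I: starts 18:40 at or after J ends 12:20 → clear.

No — it doesn't clash with anything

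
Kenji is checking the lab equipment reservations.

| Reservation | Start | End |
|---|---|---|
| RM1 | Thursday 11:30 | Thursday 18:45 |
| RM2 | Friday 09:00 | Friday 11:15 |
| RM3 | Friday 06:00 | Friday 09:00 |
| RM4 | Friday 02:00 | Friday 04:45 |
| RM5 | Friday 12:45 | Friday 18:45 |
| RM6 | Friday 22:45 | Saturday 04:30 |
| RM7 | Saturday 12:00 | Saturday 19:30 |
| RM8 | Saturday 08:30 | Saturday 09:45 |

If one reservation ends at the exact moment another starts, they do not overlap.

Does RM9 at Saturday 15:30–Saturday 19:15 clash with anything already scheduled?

RM1: ends Thursday 18:45 at or before RM9 starts Saturday 15:30 → clear.
RM4: ends Friday 04:45 at or before RM9 starts Saturday 15:30 → clear.
RM3: ends Friday 09:00 at or before RM9 starts Saturday 15:30 → clear.
RM2: ends Friday 11:15 at or before RM9 starts Saturday 15:30 → clear.
RM5: ends Friday 18:45 at or before RM9 starts Saturday 15:30 → clear.
RM6: ends Saturday 04:30 at or before RM9 starts Saturday 15:30 → clear.
RM8: ends Saturday 09:45 at or before RM9 starts Saturday 15:30 → clear.
RM7: starts Saturday 12:00 before RM9 ends Saturday 19:15, and ends Saturday 19:30 after RM9 starts Saturday 15:30 → overlap.
RM9 overlaps RM7.

Yes — it overlaps RM7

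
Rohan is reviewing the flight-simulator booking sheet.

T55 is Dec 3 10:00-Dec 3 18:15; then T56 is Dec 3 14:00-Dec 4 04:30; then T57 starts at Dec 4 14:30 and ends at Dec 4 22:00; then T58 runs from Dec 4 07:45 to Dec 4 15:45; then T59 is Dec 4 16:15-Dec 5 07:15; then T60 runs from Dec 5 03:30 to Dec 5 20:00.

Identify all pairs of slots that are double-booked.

Sorted by start: T55, T56, T58, T57, T59, T60.
T56 starts before T55 ends → T55 and T56 overlap.
T58 starts after T55 ends — done with T55.
T58 starts after T56 ends — done with T56.
T57 starts before T58 ends → T58 and T57 overlap.
T59 starts after T58 ends — done with T58.
T59 starts before T57 ends → T57 and T59 overlap.
T60 starts after T57 ends.
T60 starts before T59 ends → T59 and T60 overlap.

T55 & T56, T57 & T58, T57 & T59, T59 & T60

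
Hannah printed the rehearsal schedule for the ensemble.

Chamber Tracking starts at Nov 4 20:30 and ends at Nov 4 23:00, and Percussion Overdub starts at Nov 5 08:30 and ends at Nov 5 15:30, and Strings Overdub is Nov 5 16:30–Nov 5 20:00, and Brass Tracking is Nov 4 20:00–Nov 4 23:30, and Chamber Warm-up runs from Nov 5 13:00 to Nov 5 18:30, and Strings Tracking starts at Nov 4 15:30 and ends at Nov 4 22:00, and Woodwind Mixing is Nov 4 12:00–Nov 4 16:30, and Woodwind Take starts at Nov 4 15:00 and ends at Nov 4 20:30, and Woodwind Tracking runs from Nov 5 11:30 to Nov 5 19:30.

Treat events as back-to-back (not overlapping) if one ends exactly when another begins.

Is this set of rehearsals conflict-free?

No

Sorted by start: Woodwind Mixing, Woodwind Take, Strings Tracking, Brass Tracking, Chamber Tracking, Percussion Overdub, Woodwind Tracking, Chamber Warm-up, Strings Overdub.
Woodwind Take starts before Woodwind Mixing ends → Woodwind Mixing and Woodwind Take overlap.
That's a conflict, so the schedule is not conflict-free.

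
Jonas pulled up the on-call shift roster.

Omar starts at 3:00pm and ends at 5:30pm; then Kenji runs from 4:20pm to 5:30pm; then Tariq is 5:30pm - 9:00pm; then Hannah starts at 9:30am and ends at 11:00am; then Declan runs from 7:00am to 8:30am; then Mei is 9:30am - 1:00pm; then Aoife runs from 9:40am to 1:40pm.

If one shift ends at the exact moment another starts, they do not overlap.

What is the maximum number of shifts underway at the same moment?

3

Walk through starts and ends in time order (an end at T is processed before a start at T):
7:00am start Declan → 1
8:30am end Declan → 0
9:30am start Hannah → 1
9:30am start Mei → 2
9:40am start Aoife → 3
11:00am end Hannah → 2
1:00pm end Mei → 1
1:40pm end Aoife → 0
3:00pm start Omar → 1
4:20pm start Kenji → 2
5:30pm end Kenji → 1
5:30pm end Omar → 0
5:30pm start Tariq → 1
9:00pm end Tariq → 0
Peak is 3, at 9:40am (Aoife, Hannah, Mei).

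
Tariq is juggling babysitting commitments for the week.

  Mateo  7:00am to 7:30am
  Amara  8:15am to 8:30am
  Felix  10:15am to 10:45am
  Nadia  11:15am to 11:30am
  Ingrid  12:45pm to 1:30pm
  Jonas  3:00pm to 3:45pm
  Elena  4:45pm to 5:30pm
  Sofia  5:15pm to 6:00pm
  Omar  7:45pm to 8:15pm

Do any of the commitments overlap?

Yes

Sorted by start: Mateo, Amara, Felix, Nadia, Ingrid, Jonas, Elena, Sofia, Omar.
Amara starts after Mateo ends, so nothing later overlaps Mateo either.
Felix starts after Amara ends, so nothing later overlaps Amara either.
Nadia starts after Felix ends, so nothing later overlaps Felix either.
Ingrid starts after Nadia ends, so nothing later overlaps Nadia either.
Jonas starts after Ingrid ends, so nothing later overlaps Ingrid either.
Elena starts after Jonas ends, so nothing later overlaps Jonas either.
Sofia starts before Elena ends → Elena and Sofia overlap.
That's a conflict, so the schedule is not conflict-free.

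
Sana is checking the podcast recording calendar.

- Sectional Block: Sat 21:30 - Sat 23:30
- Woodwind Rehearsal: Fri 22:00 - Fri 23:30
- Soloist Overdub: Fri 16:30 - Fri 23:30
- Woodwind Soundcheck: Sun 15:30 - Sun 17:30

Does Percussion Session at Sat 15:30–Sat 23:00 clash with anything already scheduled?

Soloist Overdub: ends Fri 23:30 at or before Percussion Session starts Sat 15:30 → clear.
Woodwind Rehearsal: ends Fri 23:30 at or before Percussion Session starts Sat 15:30 → clear.
Sectional Block: starts Sat 21:30 before Percussion Session ends Sat 23:00, and ends Sat 23:30 after Percussion Session starts Sat 15:30 → overlap.
Woodwind Soundcheck: starts Sun 15:30 at or after Percussion Session ends Sat 23:00 → clear.
Percussion Session overlaps Sectional Block.

Yes — it overlaps Sectional Block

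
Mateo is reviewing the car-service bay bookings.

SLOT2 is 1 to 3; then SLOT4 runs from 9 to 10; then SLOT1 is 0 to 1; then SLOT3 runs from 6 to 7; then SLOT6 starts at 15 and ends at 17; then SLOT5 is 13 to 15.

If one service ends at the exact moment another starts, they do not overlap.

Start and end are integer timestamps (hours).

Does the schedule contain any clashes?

No

Check each pair: they overlap iff neither finishes before the other starts.
Sorted by start: SLOT1, SLOT2, SLOT3, SLOT4, SLOT5, SLOT6.
SLOT2 starts exactly when SLOT1 ends (back-to-back, no overlap); SLOT1 is clear from here.
SLOT3 starts after SLOT2 ends; SLOT2 is clear from here.
SLOT4 starts after SLOT3 ends; SLOT3 is clear from here.
SLOT5 starts after SLOT4 ends; SLOT4 is clear from here.
SLOT6 starts exactly when SLOT5 ends (back-to-back, no overlap).
Every pair is clear; the schedule has no overlaps.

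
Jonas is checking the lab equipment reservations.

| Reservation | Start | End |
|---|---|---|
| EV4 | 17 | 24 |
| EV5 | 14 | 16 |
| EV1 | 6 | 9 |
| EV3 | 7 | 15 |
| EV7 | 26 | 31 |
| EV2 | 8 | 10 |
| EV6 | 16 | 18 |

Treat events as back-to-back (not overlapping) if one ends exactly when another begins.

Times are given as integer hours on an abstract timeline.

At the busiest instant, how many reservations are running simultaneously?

Sort all start/end points and keep a running count:
6 start EV1 → 1
7 start EV3 → 2
8 start EV2 → 3
9 end EV1 → 2
10 end EV2 → 1
14 start EV5 → 2
15 end EV3 → 1
16 end EV5 → 0
16 start EV6 → 1
17 start EV4 → 2
18 end EV6 → 1
24 end EV4 → 0
26 start EV7 → 1
31 end EV7 → 0
Peak is 3, at 8 (EV1, EV2, EV3).

3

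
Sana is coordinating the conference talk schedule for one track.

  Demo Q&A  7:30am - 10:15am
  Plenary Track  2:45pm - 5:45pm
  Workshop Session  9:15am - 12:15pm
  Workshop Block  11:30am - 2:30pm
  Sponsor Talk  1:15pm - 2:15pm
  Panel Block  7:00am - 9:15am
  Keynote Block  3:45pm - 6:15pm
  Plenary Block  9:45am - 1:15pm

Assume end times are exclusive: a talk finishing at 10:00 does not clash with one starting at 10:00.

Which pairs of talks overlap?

Demo Q&A & Panel Block, Demo Q&A & Plenary Block, Demo Q&A & Workshop Session, Keynote Block & Plenary Track, Plenary Block & Workshop Block, Plenary Block & Workshop Session, Sponsor Talk & Workshop Block, Workshop Block & Workshop Session

Two intervals overlap when each starts before the other ends.
Sorted by start: Panel Block, Demo Q&A, Workshop Session, Plenary Block, Workshop Block, Sponsor Talk, Plenary Track, Keynote Block.
Demo Q&A starts before Panel Block ends → Panel Block and Demo Q&A overlap.
Workshop Session starts exactly when Panel Block ends (back-to-back, no overlap); Panel Block is clear from here.
Workshop Session starts before Demo Q&A ends → Demo Q&A and Workshop Session overlap.
Plenary Block starts before Demo Q&A ends → Demo Q&A and Plenary Block overlap.
Workshop Block starts after Demo Q&A ends; Demo Q&A is clear from here.
Plenary Block starts before Workshop Session ends → Workshop Session and Plenary Block overlap.
Workshop Block starts before Workshop Session ends → Workshop Session and Workshop Block overlap.
Sponsor Talk starts after Workshop Session ends; Workshop Session is clear from here.
Workshop Block starts before Plenary Block ends → Plenary Block and Workshop Block overlap.
Sponsor Talk starts exactly when Plenary Block ends (back-to-back, no overlap); Plenary Block is clear from here.
Sponsor Talk starts before Workshop Block ends → Workshop Block and Sponsor Talk overlap.
Plenary Track starts after Workshop Block ends; Workshop Block is clear from here.
Plenary Track starts after Sponsor Talk ends; Sponsor Talk is clear from here.
Keynote Block starts before Plenary Track ends → Plenary Track and Keynote Block overlap.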